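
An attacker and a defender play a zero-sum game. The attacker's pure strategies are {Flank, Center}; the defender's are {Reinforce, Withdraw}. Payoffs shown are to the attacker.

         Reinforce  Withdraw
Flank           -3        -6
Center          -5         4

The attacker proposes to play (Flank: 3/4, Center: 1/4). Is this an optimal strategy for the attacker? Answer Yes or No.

Against Reinforce this mix gives (3/4)·(-3) + (1/4)·(-5) = -7/2.
Against Withdraw this mix gives (3/4)·(-6) + (1/4)·4 = -7/2.
All of the defender's active replies (Reinforce, Withdraw) yield -7/2, and no column does worse for the attacker. The mix makes the defender indifferent and guarantees -7/2, so it is optimal.

Yes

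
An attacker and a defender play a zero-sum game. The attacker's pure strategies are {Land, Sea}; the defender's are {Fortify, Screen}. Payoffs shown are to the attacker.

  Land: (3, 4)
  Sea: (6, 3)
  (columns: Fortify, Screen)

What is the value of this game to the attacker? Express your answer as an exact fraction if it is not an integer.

Row minima: Land → 3, Sea → 3; maximin = 3.
Column maxima: Fortify → 6, Screen → 4; minimax = 4.
3 ≠ 4, so there is no saddle point; optimal play is mixed.
Let the attacker play Land with probability p. Expected payoff against Fortify: 3p + 6(1−p) = −3p + 6; against Screen: 4p + 3(1−p) = p + 3.
Setting these equal: −3p + 6 = p + 3 ⇒ −4p = -3 ⇒ p = 3/4, and the value is (-3)·(3/4) + 6 = 15/4.
For the defender: with q = P(Fortify), equating Land's and Sea's payoffs gives −q + 4 = 3q + 3 ⇒ q = 1/4.

15/4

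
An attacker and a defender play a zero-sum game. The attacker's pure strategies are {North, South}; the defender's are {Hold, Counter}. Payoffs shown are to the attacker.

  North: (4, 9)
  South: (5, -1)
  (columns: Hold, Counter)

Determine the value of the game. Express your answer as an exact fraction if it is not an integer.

Row minima: North → 4, South → -1; maximin = 4.
Column maxima: Hold → 5, Counter → 9; minimax = 5.
4 ≠ 5, so there is no saddle point; optimal play is mixed.
Let the attacker play North with probability p. Expected payoff against Hold: 4p + 5(1−p) = −p + 5; against Counter: 9p + (-1)(1−p) = 10p − 1.
Setting these equal: −p + 5 = 10p − 1 ⇒ −11p = -6 ⇒ p = 6/11, and the value is (-1)·(6/11) + 5 = 49/11.
For the defender: with q = P(Hold), equating North's and South's payoffs gives −5q + 9 = 6q − 1 ⇒ q = 10/11.

49/11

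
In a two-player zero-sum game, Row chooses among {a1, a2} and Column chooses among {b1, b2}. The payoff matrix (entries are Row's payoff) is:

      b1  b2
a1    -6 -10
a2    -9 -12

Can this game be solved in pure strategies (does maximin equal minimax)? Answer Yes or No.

Yes

Row minima: a1 → -10, a2 → -12; maximin = -10.
Column maxima: b1 → -6, b2 → -10; minimax = -10.
maximin = minimax = -10, so a saddle point exists.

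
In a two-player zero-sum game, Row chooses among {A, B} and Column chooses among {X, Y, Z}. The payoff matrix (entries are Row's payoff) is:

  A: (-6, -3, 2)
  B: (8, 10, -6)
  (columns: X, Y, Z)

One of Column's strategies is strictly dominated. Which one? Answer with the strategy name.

Y

X holds Row's payoff strictly below Y in every row: -6 < -3, 8 < 10.
So Y is strictly dominated for Column.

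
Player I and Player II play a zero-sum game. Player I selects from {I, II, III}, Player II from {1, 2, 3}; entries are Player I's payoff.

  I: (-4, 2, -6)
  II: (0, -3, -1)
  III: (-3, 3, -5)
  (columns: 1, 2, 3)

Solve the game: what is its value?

-9/5

Row minima: I → -6, II → -3, III → -5; maximin = -3.
Column maxima: 1 → 0, 2 → 3, 3 → -1; minimax = -1.
-3 ≠ -1, so there is no saddle point; optimal play is mixed.
I is strictly dominated by III, so Player I never plays it.
1 is strictly dominated by 3 (it gives Player I strictly more in every row), so Player II never plays it.
On the remaining 2×2 (II, III vs 2, 3):
Let Player I play II with probability p. Expected payoff against 2: (-3)p + 3(1−p) = −6p + 3; against 3: (-1)p + (-5)(1−p) = 4p − 5.
Setting these equal: −6p + 3 = 4p − 5 ⇒ −10p = -8 ⇒ p = 4/5, and the value is (-6)·(4/5) + 3 = -9/5.
For Player II: with q = P(2), equating II's and III's payoffs gives −2q − 1 = 8q − 5 ⇒ q = 2/5.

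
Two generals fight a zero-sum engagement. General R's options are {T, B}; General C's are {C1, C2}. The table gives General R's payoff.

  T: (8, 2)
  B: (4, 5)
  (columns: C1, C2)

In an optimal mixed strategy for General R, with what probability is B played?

6/7

Row minima: T → 2, B → 4; maximin = 4.
Column maxima: C1 → 8, C2 → 5; minimax = 5.
4 ≠ 5, so there is no saddle point; optimal play is mixed.
Let General R play T with probability p. Expected payoff against C1: 8p + 4(1−p) = 4p + 4; against C2: 2p + 5(1−p) = −3p + 5.
Setting these equal: 4p + 4 = −3p + 5 ⇒ 7p = 1 ⇒ p = 1/7, and the value is (4)·(1/7) + 4 = 32/7.
For General C: with q = P(C1), equating T's and B's payoffs gives 6q + 2 = −q + 5 ⇒ q = 3/7.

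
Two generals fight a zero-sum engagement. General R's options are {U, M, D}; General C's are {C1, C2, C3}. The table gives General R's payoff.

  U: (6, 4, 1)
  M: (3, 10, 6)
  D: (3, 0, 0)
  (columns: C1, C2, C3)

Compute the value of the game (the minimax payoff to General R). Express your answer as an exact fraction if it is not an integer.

Row minima: U → 1, M → 3, D → 0; maximin = 3.
Column maxima: C1 → 6, C2 → 10, C3 → 6; minimax = 6.
3 ≠ 6, so there is no saddle point; optimal play is mixed.
D is strictly dominated by U, so General R never plays it.
With D eliminated, C2 is strictly dominated by C3 (it gives General R strictly more in every remaining row), so General C never plays it.
On the remaining 2×2 (U, M vs C1, C3):
Let General R play U with probability p. Expected payoff against C1: 6p + 3(1−p) = 3p + 3; against C3: 1p + 6(1−p) = −5p + 6.
Setting these equal: 3p + 3 = −5p + 6 ⇒ 8p = 3 ⇒ p = 3/8, and the value is (3)·(3/8) + 3 = 33/8.
For General C: with q = P(C1), equating U's and M's payoffs gives 5q + 1 = −3q + 6 ⇒ q = 5/8.

33/8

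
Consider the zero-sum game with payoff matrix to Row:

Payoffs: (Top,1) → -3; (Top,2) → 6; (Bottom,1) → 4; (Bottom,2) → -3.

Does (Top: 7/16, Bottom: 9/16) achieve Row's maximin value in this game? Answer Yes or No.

Yes

Against 1 this mix gives (7/16)·(-3) + (9/16)·4 = 15/16.
Against 2 this mix gives (7/16)·6 + (9/16)·(-3) = 15/16.
All of Column's active replies (1, 2) yield 15/16, and no column does worse for Row. The mix makes Column indifferent and guarantees 15/16, so it is optimal.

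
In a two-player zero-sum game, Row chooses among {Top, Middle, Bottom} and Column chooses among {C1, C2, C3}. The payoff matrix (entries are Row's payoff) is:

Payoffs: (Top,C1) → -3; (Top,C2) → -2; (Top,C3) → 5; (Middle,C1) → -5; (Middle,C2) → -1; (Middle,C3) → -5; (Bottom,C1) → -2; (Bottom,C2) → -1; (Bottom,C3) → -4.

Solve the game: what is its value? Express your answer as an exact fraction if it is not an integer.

Row minima: Top → -3, Middle → -5, Bottom → -4; maximin = -3.
Column maxima: C1 → -2, C2 → -1, C3 → 5; minimax = -2.
-3 ≠ -2, so there is no saddle point; optimal play is mixed.
C2 is strictly dominated by C1 (it gives Row strictly more in every row), so Column never plays it.
With C2 eliminated, Middle is strictly dominated by Top (Top gives Row strictly more in every remaining column), so Row never plays it.
On the remaining 2×2 (Top, Bottom vs C1, C3):
Let Row play Top with probability p. Expected payoff against C1: (-3)p + (-2)(1−p) = −p − 2; against C3: 5p + (-4)(1−p) = 9p − 4.
Setting these equal: −p − 2 = 9p − 4 ⇒ −10p = -2 ⇒ p = 1/5, and the value is (-1)·(1/5) − 2 = -11/5.
For Column: with q = P(C1), equating Top's and Bottom's payoffs gives −8q + 5 = 2q − 4 ⇒ q = 9/10.

-11/5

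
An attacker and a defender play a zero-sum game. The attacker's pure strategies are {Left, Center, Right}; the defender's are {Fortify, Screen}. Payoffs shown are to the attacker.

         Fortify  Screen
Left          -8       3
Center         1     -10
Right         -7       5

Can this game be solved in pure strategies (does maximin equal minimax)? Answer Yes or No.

Row minima: Left → -8, Center → -10, Right → -7; maximin = -7.
Column maxima: Fortify → 1, Screen → 5; minimax = 1.
-7 ≠ 1, so no pure-strategy equilibrium exists.

No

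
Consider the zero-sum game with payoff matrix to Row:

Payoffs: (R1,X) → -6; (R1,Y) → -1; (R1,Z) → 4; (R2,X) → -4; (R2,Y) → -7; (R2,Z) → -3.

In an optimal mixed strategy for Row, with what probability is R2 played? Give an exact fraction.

Row minima: R1 → -6, R2 → -7; maximin = -6.
Column maxima: X → -4, Y → -1, Z → 4; minimax = -4.
-6 ≠ -4, so there is no saddle point; optimal play is mixed.
Z is strictly dominated by X (it gives Row strictly more in every row), so Column never plays it.
On the remaining 2×2 (R1, R2 vs X, Y):
Let Row play R1 with probability p. Expected payoff against X: (-6)p + (-4)(1−p) = −2p − 4; against Y: (-1)p + (-7)(1−p) = 6p − 7.
Setting these equal: −2p − 4 = 6p − 7 ⇒ −8p = -3 ⇒ p = 3/8, and the value is (-2)·(3/8) − 4 = -19/4.
For Column: with q = P(X), equating R1's and R2's payoffs gives −5q − 1 = 3q − 7 ⇒ q = 3/4.

5/8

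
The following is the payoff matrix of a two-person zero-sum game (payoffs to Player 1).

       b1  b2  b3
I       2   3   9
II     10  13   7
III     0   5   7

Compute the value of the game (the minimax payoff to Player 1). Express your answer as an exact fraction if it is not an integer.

38/5

Row minima: I → 2, II → 7, III → 0; maximin = 7.
Column maxima: b1 → 10, b2 → 13, b3 → 9; minimax = 9.
7 ≠ 9, so there is no saddle point; optimal play is mixed.
b2 is strictly dominated by b1 (it gives Player 1 strictly more in every row), so Player 2 never plays it.
With b2 eliminated, III is strictly dominated by I (I gives Player 1 strictly more in every remaining column), so Player 1 never plays it.
On the remaining 2×2 (I, II vs b1, b3):
Let Player 1 play I with probability p. Expected payoff against b1: 2p + 10(1−p) = −8p + 10; against b3: 9p + 7(1−p) = 2p + 7.
Setting these equal: −8p + 10 = 2p + 7 ⇒ −10p = -3 ⇒ p = 3/10, and the value is (-8)·(3/10) + 10 = 38/5.
For Player 2: with q = P(b1), equating I's and II's payoffs gives −7q + 9 = 3q + 7 ⇒ q = 1/5.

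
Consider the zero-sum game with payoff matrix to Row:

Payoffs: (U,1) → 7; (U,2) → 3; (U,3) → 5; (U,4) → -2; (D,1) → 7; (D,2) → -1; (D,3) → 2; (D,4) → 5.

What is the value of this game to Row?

Row minima: U → -2, D → -1; maximin = -1.
Column maxima: 1 → 7, 2 → 3, 3 → 5, 4 → 5; minimax = 3.
-1 ≠ 3, so there is no saddle point; optimal play is mixed.
1 is strictly dominated by 2 (it gives Row strictly more in every row), so Column never plays it.
3 is strictly dominated by 2 (it gives Row strictly more in every row), so Column never plays it.
On the remaining 2×2 (U, D vs 2, 4):
Let Row play U with probability p. Expected payoff against 2: 3p + (-1)(1−p) = 4p − 1; against 4: (-2)p + 5(1−p) = −7p + 5.
Setting these equal: 4p − 1 = −7p + 5 ⇒ 11p = 6 ⇒ p = 6/11, and the value is (4)·(6/11) − 1 = 13/11.
For Column: with q = P(2), equating U's and D's payoffs gives 5q − 2 = −6q + 5 ⇒ q = 7/11.

13/11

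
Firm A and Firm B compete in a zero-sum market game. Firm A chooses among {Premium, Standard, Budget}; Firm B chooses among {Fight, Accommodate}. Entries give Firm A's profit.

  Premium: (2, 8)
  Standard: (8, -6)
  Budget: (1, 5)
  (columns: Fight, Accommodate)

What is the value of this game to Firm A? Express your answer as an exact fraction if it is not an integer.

19/5

Row minima: Premium → 2, Standard → -6, Budget → 1; maximin = 2.
Column maxima: Fight → 8, Accommodate → 8; minimax = 8.
2 ≠ 8, so there is no saddle point; optimal play is mixed.
Budget is strictly dominated by Premium, so Firm A never plays it.
On the remaining 2×2 (Premium, Standard vs Fight, Accommodate):
Let Firm A play Premium with probability p. Expected payoff against Fight: 2p + 8(1−p) = −6p + 8; against Accommodate: 8p + (-6)(1−p) = 14p − 6.
Setting these equal: −6p + 8 = 14p − 6 ⇒ −20p = -14 ⇒ p = 7/10, and the value is (-6)·(7/10) + 8 = 19/5.
For Firm B: with q = P(Fight), equating Premium's and Standard's payoffs gives −6q + 8 = 14q − 6 ⇒ q = 7/10.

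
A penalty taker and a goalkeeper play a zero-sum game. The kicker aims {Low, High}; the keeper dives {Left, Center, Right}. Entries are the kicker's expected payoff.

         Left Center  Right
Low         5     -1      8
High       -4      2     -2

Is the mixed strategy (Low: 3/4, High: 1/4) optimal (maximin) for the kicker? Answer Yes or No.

Against Left this mix gives (3/4)·5 + (1/4)·(-4) = 11/4.
Against Center this mix gives (3/4)·(-1) + (1/4)·2 = -1/4.
Against Right this mix gives (3/4)·8 + (1/4)·(-2) = 11/2.
The keeper will play Center, holding the kicker to -1/4. Shifting weight toward the row that does better against Center would raise this floor (the equalizing mix achieves 1/2 against both Center and Left), so the proposed strategy is not optimal.

No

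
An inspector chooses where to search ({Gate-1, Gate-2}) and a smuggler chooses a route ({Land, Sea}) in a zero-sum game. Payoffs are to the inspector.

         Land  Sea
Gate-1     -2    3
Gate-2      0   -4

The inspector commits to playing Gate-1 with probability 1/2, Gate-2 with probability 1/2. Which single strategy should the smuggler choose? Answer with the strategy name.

Land

If the smuggler plays Land, the inspector's expected payoff is (1/2)·(-2) + (1/2)·0 = -1.
If the smuggler plays Sea, the inspector's expected payoff is (1/2)·3 + (1/2)·(-4) = -1/2.
The smuggler minimizes the inspector's payoff; the smallest is -1, so the best response is Land.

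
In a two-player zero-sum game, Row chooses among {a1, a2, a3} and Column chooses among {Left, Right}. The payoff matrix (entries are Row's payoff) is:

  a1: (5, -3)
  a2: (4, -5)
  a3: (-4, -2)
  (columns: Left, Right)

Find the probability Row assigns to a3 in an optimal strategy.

Row minima: a1 → -3, a2 → -5, a3 → -4; maximin = -3.
Column maxima: Left → 5, Right → -2; minimax = -2.
-3 ≠ -2, so there is no saddle point; optimal play is mixed.
a2 is strictly dominated by a1, so Row never plays it.
On the remaining 2×2 (a1, a3 vs Left, Right):
Let Row play a1 with probability p. Expected payoff against Left: 5p + (-4)(1−p) = 9p − 4; against Right: (-3)p + (-2)(1−p) = −p − 2.
Setting these equal: 9p − 4 = −p − 2 ⇒ 10p = 2 ⇒ p = 1/5, and the value is (9)·(1/5) − 4 = -11/5.
For Column: with q = P(Left), equating a1's and a3's payoffs gives 8q − 3 = −2q − 2 ⇒ q = 1/10.

4/5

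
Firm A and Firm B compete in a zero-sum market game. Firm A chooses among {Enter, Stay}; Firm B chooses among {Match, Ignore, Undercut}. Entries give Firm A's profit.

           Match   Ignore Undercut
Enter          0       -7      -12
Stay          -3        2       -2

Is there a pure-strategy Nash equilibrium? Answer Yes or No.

No

Row minima: Enter → -12, Stay → -3; maximin = -3.
Column maxima: Match → 0, Ignore → 2, Undercut → -2; minimax = -2.
-3 ≠ -2, so no pure-strategy equilibrium exists.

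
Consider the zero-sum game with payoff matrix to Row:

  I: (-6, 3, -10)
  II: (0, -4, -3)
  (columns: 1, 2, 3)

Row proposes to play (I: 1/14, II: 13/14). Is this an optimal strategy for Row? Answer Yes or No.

Yes

Against 1 this mix gives (1/14)·(-6) + (13/14)·0 = -3/7.
Against 2 this mix gives (1/14)·3 + (13/14)·(-4) = -7/2.
Against 3 this mix gives (1/14)·(-10) + (13/14)·(-3) = -7/2.
All of Column's active replies (2, 3) yield -7/2, and no column does worse for Row. The mix makes Column indifferent and guarantees -7/2, so it is optimal.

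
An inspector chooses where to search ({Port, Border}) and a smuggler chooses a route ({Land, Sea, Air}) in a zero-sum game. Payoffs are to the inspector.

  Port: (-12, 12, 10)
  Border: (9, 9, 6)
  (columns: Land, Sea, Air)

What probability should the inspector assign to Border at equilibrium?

22/25

Row minima: Port → -12, Border → 6; maximin = 6.
Column maxima: Land → 9, Sea → 12, Air → 10; minimax = 9.
6 ≠ 9, so there is no saddle point; optimal play is mixed.
Sea is strictly dominated by Air (it gives the inspector strictly more in every row), so the smuggler never plays it.
On the remaining 2×2 (Port, Border vs Land, Air):
Let the inspector play Port with probability p. Expected payoff against Land: (-12)p + 9(1−p) = −21p + 9; against Air: 10p + 6(1−p) = 4p + 6.
Setting these equal: −21p + 9 = 4p + 6 ⇒ −25p = -3 ⇒ p = 3/25, and the value is (-21)·(3/25) + 9 = 162/25.
For the smuggler: with q = P(Land), equating Port's and Border's payoffs gives −22q + 10 = 3q + 6 ⇒ q = 4/25.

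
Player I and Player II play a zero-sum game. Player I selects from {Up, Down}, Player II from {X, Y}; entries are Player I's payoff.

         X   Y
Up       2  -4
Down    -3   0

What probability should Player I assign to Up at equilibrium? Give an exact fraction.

Row minima: Up → -4, Down → -3; maximin = -3.
Column maxima: X → 2, Y → 0; minimax = 0.
-3 ≠ 0, so there is no saddle point; optimal play is mixed.
Let Player I play Up with probability p. Expected payoff against X: 2p + (-3)(1−p) = 5p − 3; against Y: (-4)p + 0(1−p) = −4p.
Setting these equal: 5p − 3 = −4p ⇒ 9p = 3 ⇒ p = 1/3, and the value is (5)·(1/3) − 3 = -4/3.
For Player II: with q = P(X), equating Up's and Down's payoffs gives 6q − 4 = −3q ⇒ q = 4/9.

1/3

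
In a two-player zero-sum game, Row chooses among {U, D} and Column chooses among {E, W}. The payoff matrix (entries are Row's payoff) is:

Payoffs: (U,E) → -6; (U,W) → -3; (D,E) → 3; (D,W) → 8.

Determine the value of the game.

Row minima: U → -6, D → 3; maximin = 3.
Column maxima: E → 3, W → 8; minimax = 3.
Since maximin = minimax = 3, there is a saddle point and the value is 3.

3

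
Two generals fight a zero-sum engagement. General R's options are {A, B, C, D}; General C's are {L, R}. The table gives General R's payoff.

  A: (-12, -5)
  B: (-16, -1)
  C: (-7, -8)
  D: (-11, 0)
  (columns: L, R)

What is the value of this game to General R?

Row minima: A → -12, B → -16, C → -8, D → -11; maximin = -8.
Column maxima: L → -7, R → 0; minimax = -7.
-8 ≠ -7, so there is no saddle point; optimal play is mixed.
A is strictly dominated by D, so General R never plays it.
B is strictly dominated by D, so General R never plays it.
On the remaining 2×2 (C, D vs L, R):
Let General R play C with probability p. Expected payoff against L: (-7)p + (-11)(1−p) = 4p − 11; against R: (-8)p + 0(1−p) = −8p.
Setting these equal: 4p − 11 = −8p ⇒ 12p = 11 ⇒ p = 11/12, and the value is (4)·(11/12) − 11 = -22/3.
For General C: with q = P(L), equating C's and D's payoffs gives q − 8 = −11q ⇒ q = 2/3.

-22/3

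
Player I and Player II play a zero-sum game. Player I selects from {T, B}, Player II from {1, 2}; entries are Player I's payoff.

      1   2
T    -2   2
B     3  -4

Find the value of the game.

Row minima: T → -2, B → -4; maximin = -2.
Column maxima: 1 → 3, 2 → 2; minimax = 2.
-2 ≠ 2, so there is no saddle point; optimal play is mixed.
Let Player I play T with probability p. Expected payoff against 1: (-2)p + 3(1−p) = −5p + 3; against 2: 2p + (-4)(1−p) = 6p − 4.
Setting these equal: −5p + 3 = 6p − 4 ⇒ −11p = -7 ⇒ p = 7/11, and the value is (-5)·(7/11) + 3 = -2/11.
For Player II: with q = P(1), equating T's and B's payoffs gives −4q + 2 = 7q − 4 ⇒ q = 6/11.

-2/11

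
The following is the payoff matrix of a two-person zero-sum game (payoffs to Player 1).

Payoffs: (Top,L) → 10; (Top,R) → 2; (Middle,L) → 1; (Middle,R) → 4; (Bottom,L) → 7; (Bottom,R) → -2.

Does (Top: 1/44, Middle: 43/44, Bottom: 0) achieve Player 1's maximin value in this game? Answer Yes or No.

No

Against L this mix gives (1/44)·10 + (43/44)·1 = 53/44.
Against R this mix gives (1/44)·2 + (43/44)·4 = 87/22.
Player 2 will play L, holding Player 1 to 53/44. Shifting weight toward the row that does better against L would raise this floor (the equalizing mix achieves 38/11 against both L and R), so the proposed strategy is not optimal.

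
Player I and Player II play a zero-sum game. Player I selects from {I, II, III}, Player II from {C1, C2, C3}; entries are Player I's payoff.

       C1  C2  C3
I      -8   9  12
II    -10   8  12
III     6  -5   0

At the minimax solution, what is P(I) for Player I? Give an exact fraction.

11/28

Row minima: I → -8, II → -10, III → -5; maximin = -5.
Column maxima: C1 → 6, C2 → 9, C3 → 12; minimax = 6.
-5 ≠ 6, so there is no saddle point; optimal play is mixed.
C3 is strictly dominated by C2 (it gives Player I strictly more in every row), so Player II never plays it.
With C3 eliminated, II is strictly dominated by I (I gives Player I strictly more in every remaining column), so Player I never plays it.
On the remaining 2×2 (I, III vs C1, C2):
Let Player I play I with probability p. Expected payoff against C1: (-8)p + 6(1−p) = −14p + 6; against C2: 9p + (-5)(1−p) = 14p − 5.
Setting these equal: −14p + 6 = 14p − 5 ⇒ −28p = -11 ⇒ p = 11/28, and the value is (-14)·(11/28) + 6 = 1/2.
For Player II: with q = P(C1), equating I's and III's payoffs gives −17q + 9 = 11q − 5 ⇒ q = 1/2.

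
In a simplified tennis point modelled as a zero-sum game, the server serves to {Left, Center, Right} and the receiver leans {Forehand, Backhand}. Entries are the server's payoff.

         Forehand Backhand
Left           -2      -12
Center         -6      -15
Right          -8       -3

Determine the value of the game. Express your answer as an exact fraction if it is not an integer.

Row minima: Left → -12, Center → -15, Right → -8; maximin = -8.
Column maxima: Forehand → -2, Backhand → -3; minimax = -3.
-8 ≠ -3, so there is no saddle point; optimal play is mixed.
Center is strictly dominated by Left, so the server never plays it.
On the remaining 2×2 (Left, Right vs Forehand, Backhand):
Let the server play Left with probability p. Expected payoff against Forehand: (-2)p + (-8)(1−p) = 6p − 8; against Backhand: (-12)p + (-3)(1−p) = −9p − 3.
Setting these equal: 6p − 8 = −9p − 3 ⇒ 15p = 5 ⇒ p = 1/3, and the value is (6)·(1/3) − 8 = -6.
For the receiver: with q = P(Forehand), equating Left's and Right's payoffs gives 10q − 12 = −5q − 3 ⇒ q = 3/5.

-6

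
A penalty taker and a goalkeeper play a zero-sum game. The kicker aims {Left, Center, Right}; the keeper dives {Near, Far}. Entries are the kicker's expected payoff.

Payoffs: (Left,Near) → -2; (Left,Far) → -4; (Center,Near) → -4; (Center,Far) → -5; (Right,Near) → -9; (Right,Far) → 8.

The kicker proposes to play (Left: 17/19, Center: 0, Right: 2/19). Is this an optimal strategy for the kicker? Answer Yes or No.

Yes

Against Near this mix gives (17/19)·(-2) + (2/19)·(-9) = -52/19.
Against Far this mix gives (17/19)·(-4) + (2/19)·8 = -52/19.
All of the keeper's active replies (Near, Far) yield -52/19, and no column does worse for the kicker. The mix makes the keeper indifferent and guarantees -52/19, so it is optimal.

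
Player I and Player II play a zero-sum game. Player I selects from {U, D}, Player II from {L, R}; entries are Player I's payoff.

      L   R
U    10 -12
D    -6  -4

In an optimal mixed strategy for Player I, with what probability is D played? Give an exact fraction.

Row minima: U → -12, D → -6; maximin = -6.
Column maxima: L → 10, R → -4; minimax = -4.
-6 ≠ -4, so there is no saddle point; optimal play is mixed.
Let Player I play U with probability p. Expected payoff against L: 10p + (-6)(1−p) = 16p − 6; against R: (-12)p + (-4)(1−p) = −8p − 4.
Setting these equal: 16p − 6 = −8p − 4 ⇒ 24p = 2 ⇒ p = 1/12, and the value is (16)·(1/12) − 6 = -14/3.
For Player II: with q = P(L), equating U's and D's payoffs gives 22q − 12 = −2q − 4 ⇒ q = 1/3.

11/12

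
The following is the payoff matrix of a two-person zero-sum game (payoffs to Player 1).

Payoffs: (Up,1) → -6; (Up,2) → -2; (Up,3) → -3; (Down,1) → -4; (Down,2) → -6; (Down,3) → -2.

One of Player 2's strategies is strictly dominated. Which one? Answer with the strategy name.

1 holds Player 1's payoff strictly below 3 in every row: -6 < -3, -4 < -2.
So 3 is strictly dominated for Player 2.

3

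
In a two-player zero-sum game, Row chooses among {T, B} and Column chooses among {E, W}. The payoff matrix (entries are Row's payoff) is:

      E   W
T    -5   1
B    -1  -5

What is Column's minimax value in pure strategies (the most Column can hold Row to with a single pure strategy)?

-1

Column maxima: E → -1, W → 1.
The smallest of these is -1.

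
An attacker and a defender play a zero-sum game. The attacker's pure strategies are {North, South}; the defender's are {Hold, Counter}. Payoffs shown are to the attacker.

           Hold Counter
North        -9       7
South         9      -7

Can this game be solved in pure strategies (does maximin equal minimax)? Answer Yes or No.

Row minima: North → -9, South → -7; maximin = -7.
Column maxima: Hold → 9, Counter → 7; minimax = 7.
-7 ≠ 7, so no pure-strategy equilibrium exists.

No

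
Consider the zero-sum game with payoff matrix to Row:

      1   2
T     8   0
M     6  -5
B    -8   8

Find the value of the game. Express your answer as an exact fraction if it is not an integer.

Row minima: T → 0, M → -5, B → -8; maximin = 0.
Column maxima: 1 → 8, 2 → 8; minimax = 8.
0 ≠ 8, so there is no saddle point; optimal play is mixed.
M is strictly dominated by T, so Row never plays it.
On the remaining 2×2 (T, B vs 1, 2):
Let Row play T with probability p. Expected payoff against 1: 8p + (-8)(1−p) = 16p − 8; against 2: 0p + 8(1−p) = −8p + 8.
Setting these equal: 16p − 8 = −8p + 8 ⇒ 24p = 16 ⇒ p = 2/3, and the value is (16)·(2/3) − 8 = 8/3.
For Column: with q = P(1), equating T's and B's payoffs gives 8q = −16q + 8 ⇒ q = 1/3.

8/3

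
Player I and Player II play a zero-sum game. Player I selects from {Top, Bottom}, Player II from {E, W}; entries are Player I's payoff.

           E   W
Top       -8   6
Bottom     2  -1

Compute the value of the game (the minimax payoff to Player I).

4/17

Row minima: Top → -8, Bottom → -1; maximin = -1.
Column maxima: E → 2, W → 6; minimax = 2.
-1 ≠ 2, so there is no saddle point; optimal play is mixed.
Let Player I play Top with probability p. Expected payoff against E: (-8)p + 2(1−p) = −10p + 2; against W: 6p + (-1)(1−p) = 7p − 1.
Setting these equal: −10p + 2 = 7p − 1 ⇒ −17p = -3 ⇒ p = 3/17, and the value is (-10)·(3/17) + 2 = 4/17.
For Player II: with q = P(E), equating Top's and Bottom's payoffs gives −14q + 6 = 3q − 1 ⇒ q = 7/17.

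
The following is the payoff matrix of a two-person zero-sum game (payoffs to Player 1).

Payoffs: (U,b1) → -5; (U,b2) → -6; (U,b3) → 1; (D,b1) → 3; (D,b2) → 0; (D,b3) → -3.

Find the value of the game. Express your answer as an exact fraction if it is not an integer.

-9/5

Row minima: U → -6, D → -3; maximin = -3.
Column maxima: b1 → 3, b2 → 0, b3 → 1; minimax = 0.
-3 ≠ 0, so there is no saddle point; optimal play is mixed.
b1 is strictly dominated by b2 (it gives Player 1 strictly more in every row), so Player 2 never plays it.
On the remaining 2×2 (U, D vs b2, b3):
Let Player 1 play U with probability p. Expected payoff against b2: (-6)p + 0(1−p) = −6p; against b3: 1p + (-3)(1−p) = 4p − 3.
Setting these equal: −6p = 4p − 3 ⇒ −10p = -3 ⇒ p = 3/10, and the value is (-6)·(3/10) = -9/5.
For Player 2: with q = P(b2), equating U's and D's payoffs gives −7q + 1 = 3q − 3 ⇒ q = 2/5.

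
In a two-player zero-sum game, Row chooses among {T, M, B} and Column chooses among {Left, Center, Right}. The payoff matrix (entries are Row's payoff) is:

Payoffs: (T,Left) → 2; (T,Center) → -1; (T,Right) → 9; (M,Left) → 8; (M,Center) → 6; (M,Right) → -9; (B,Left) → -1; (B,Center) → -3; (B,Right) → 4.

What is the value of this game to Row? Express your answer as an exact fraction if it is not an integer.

Row minima: T → -1, M → -9, B → -3; maximin = -1.
Column maxima: Left → 8, Center → 6, Right → 9; minimax = 6.
-1 ≠ 6, so there is no saddle point; optimal play is mixed.
B is strictly dominated by T, so Row never plays it.
Left is strictly dominated by Center (it gives Row strictly more in every row), so Column never plays it.
On the remaining 2×2 (T, M vs Center, Right):
Let Row play T with probability p. Expected payoff against Center: (-1)p + 6(1−p) = −7p + 6; against Right: 9p + (-9)(1−p) = 18p − 9.
Setting these equal: −7p + 6 = 18p − 9 ⇒ −25p = -15 ⇒ p = 3/5, and the value is (-7)·(3/5) + 6 = 9/5.
For Column: with q = P(Center), equating T's and M's payoffs gives −10q + 9 = 15q − 9 ⇒ q = 18/25.

9/5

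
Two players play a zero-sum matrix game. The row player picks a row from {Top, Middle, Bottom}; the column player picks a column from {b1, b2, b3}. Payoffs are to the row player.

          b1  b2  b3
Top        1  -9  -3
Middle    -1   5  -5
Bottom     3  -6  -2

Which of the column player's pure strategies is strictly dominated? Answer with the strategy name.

b3 holds the row player's payoff strictly below b1 in every row: -3 < 1, -5 < -1, -2 < 3.
So b1 is strictly dominated for the column player.

b1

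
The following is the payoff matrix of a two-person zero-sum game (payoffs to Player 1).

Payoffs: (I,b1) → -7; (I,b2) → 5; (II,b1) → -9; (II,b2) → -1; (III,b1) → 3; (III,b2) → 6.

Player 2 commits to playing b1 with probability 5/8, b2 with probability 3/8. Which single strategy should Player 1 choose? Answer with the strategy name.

III

Expected payoff of I: (5/8)·(-7) + (3/8)·5 = -5/2.
Expected payoff of II: (5/8)·(-9) + (3/8)·(-1) = -6.
Expected payoff of III: (5/8)·3 + (3/8)·6 = 33/8.
The largest is 33/8, so Player 1's best response is III.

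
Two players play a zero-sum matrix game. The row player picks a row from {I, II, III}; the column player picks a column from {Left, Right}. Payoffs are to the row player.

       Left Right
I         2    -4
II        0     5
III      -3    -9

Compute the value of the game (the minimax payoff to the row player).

Row minima: I → -4, II → 0, III → -9; maximin = 0.
Column maxima: Left → 2, Right → 5; minimax = 2.
0 ≠ 2, so there is no saddle point; optimal play is mixed.
III is strictly dominated by I, so the row player never plays it.
On the remaining 2×2 (I, II vs Left, Right):
Let the row player play I with probability p. Expected payoff against Left: 2p + 0(1−p) = 2p; against Right: (-4)p + 5(1−p) = −9p + 5.
Setting these equal: 2p = −9p + 5 ⇒ 11p = 5 ⇒ p = 5/11, and the value is (2)·(5/11) = 10/11.
For the column player: with q = P(Left), equating I's and II's payoffs gives 6q − 4 = −5q + 5 ⇒ q = 9/11.

10/11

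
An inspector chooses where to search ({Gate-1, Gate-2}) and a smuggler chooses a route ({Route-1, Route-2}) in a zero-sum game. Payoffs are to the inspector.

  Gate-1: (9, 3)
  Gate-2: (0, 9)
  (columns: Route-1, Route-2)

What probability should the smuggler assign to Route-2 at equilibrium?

Row minima: Gate-1 → 3, Gate-2 → 0; maximin = 3.
Column maxima: Route-1 → 9, Route-2 → 9; minimax = 9.
3 ≠ 9, so there is no saddle point; optimal play is mixed.
Let the inspector play Gate-1 with probability p. Expected payoff against Route-1: 9p + 0(1−p) = 9p; against Route-2: 3p + 9(1−p) = −6p + 9.
Setting these equal: 9p = −6p + 9 ⇒ 15p = 9 ⇒ p = 3/5, and the value is (9)·(3/5) = 27/5.
For the smuggler: with q = P(Route-1), equating Gate-1's and Gate-2's payoffs gives 6q + 3 = −9q + 9 ⇒ q = 2/5.

3/5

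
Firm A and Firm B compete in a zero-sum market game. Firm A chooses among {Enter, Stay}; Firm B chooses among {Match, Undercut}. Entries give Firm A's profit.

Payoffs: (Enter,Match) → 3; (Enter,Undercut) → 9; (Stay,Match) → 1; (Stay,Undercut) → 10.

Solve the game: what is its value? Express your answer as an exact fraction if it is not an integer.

Row minima: Enter → 3, Stay → 1; maximin = 3.
Column maxima: Match → 3, Undercut → 10; minimax = 3.
Since maximin = minimax = 3, there is a saddle point and the value is 3.

3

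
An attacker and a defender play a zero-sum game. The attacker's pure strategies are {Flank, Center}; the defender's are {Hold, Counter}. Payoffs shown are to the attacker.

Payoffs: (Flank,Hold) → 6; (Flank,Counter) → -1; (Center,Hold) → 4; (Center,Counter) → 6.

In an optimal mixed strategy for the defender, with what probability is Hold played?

7/9

Row minima: Flank → -1, Center → 4; maximin = 4.
Column maxima: Hold → 6, Counter → 6; minimax = 6.
4 ≠ 6, so there is no saddle point; optimal play is mixed.
Let the attacker play Flank with probability p. Expected payoff against Hold: 6p + 4(1−p) = 2p + 4; against Counter: (-1)p + 6(1−p) = −7p + 6.
Setting these equal: 2p + 4 = −7p + 6 ⇒ 9p = 2 ⇒ p = 2/9, and the value is (2)·(2/9) + 4 = 40/9.
For the defender: with q = P(Hold), equating Flank's and Center's payoffs gives 7q − 1 = −2q + 6 ⇒ q = 7/9.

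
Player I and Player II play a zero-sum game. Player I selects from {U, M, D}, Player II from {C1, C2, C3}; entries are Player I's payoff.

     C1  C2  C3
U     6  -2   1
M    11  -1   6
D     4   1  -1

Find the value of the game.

5/9

Row minima: U → -2, M → -1, D → -1; maximin = -1.
Column maxima: C1 → 11, C2 → 1, C3 → 6; minimax = 1.
-1 ≠ 1, so there is no saddle point; optimal play is mixed.
U is strictly dominated by M, so Player I never plays it.
C1 is strictly dominated by C2 (it gives Player I strictly more in every row), so Player II never plays it.
On the remaining 2×2 (M, D vs C2, C3):
Let Player I play M with probability p. Expected payoff against C2: (-1)p + 1(1−p) = −2p + 1; against C3: 6p + (-1)(1−p) = 7p − 1.
Setting these equal: −2p + 1 = 7p − 1 ⇒ −9p = -2 ⇒ p = 2/9, and the value is (-2)·(2/9) + 1 = 5/9.
For Player II: with q = P(C2), equating M's and D's payoffs gives −7q + 6 = 2q − 1 ⇒ q = 7/9.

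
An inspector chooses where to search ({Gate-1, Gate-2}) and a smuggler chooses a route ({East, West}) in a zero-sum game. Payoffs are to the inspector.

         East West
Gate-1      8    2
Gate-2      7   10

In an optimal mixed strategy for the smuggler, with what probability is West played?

Row minima: Gate-1 → 2, Gate-2 → 7; maximin = 7.
Column maxima: East → 8, West → 10; minimax = 8.
7 ≠ 8, so there is no saddle point; optimal play is mixed.
Let the inspector play Gate-1 with probability p. Expected payoff against East: 8p + 7(1−p) = p + 7; against West: 2p + 10(1−p) = −8p + 10.
Setting these equal: p + 7 = −8p + 10 ⇒ 9p = 3 ⇒ p = 1/3, and the value is (1)·(1/3) + 7 = 22/3.
For the smuggler: with q = P(East), equating Gate-1's and Gate-2's payoffs gives 6q + 2 = −3q + 10 ⇒ q = 8/9.

1/9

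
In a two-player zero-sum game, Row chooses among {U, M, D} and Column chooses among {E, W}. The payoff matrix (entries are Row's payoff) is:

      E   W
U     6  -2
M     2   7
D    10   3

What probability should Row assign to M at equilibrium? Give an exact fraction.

Row minima: U → -2, M → 2, D → 3; maximin = 3.
Column maxima: E → 10, W → 7; minimax = 7.
3 ≠ 7, so there is no saddle point; optimal play is mixed.
U is strictly dominated by D, so Row never plays it.
On the remaining 2×2 (M, D vs E, W):
Let Row play M with probability p. Expected payoff against E: 2p + 10(1−p) = −8p + 10; against W: 7p + 3(1−p) = 4p + 3.
Setting these equal: −8p + 10 = 4p + 3 ⇒ −12p = -7 ⇒ p = 7/12, and the value is (-8)·(7/12) + 10 = 16/3.
For Column: with q = P(E), equating M's and D's payoffs gives −5q + 7 = 7q + 3 ⇒ q = 1/3.

7/12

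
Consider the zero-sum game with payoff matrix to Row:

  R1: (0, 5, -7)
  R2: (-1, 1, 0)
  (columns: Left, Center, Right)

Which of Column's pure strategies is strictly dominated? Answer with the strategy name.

Left holds Row's payoff strictly below Center in every row: 0 < 5, -1 < 1.
So Center is strictly dominated for Column.

Center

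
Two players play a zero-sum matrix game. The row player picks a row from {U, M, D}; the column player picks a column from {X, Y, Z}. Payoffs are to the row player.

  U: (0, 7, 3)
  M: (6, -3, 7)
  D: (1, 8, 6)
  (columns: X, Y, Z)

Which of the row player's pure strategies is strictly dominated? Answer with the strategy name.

U

D gives a strictly higher payoff than U against every column: 1 > 0, 8 > 7, 6 > 3.
So U is strictly dominated and the row player never plays it.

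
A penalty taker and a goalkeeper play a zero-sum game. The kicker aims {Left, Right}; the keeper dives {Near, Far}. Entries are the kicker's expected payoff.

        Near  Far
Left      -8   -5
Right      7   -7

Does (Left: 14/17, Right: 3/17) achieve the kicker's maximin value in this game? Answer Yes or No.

Against Near this mix gives (14/17)·(-8) + (3/17)·7 = -91/17.
Against Far this mix gives (14/17)·(-5) + (3/17)·(-7) = -91/17.
All of the keeper's active replies (Near, Far) yield -91/17, and no column does worse for the kicker. The mix makes the keeper indifferent and guarantees -91/17, so it is optimal.

Yes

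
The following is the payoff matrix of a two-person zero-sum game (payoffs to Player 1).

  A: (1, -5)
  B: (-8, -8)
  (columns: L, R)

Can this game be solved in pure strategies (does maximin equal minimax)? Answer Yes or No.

Row minima: A → -5, B → -8; maximin = -5.
Column maxima: L → 1, R → -5; minimax = -5.
maximin = minimax = -5, so a saddle point exists.

Yes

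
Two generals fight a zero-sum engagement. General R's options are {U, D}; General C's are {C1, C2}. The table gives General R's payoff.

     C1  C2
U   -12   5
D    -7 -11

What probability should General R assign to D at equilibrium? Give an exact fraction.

Row minima: U → -12, D → -11; maximin = -11.
Column maxima: C1 → -7, C2 → 5; minimax = -7.
-11 ≠ -7, so there is no saddle point; optimal play is mixed.
Let General R play U with probability p. Expected payoff against C1: (-12)p + (-7)(1−p) = −5p − 7; against C2: 5p + (-11)(1−p) = 16p − 11.
Setting these equal: −5p − 7 = 16p − 11 ⇒ −21p = -4 ⇒ p = 4/21, and the value is (-5)·(4/21) − 7 = -167/21.
For General C: with q = P(C1), equating U's and D's payoffs gives −17q + 5 = 4q − 11 ⇒ q = 16/21.

17/21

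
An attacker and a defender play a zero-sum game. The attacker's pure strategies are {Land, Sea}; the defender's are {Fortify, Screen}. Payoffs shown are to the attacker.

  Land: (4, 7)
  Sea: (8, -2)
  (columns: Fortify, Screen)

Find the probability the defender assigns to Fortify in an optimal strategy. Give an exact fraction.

Row minima: Land → 4, Sea → -2; maximin = 4.
Column maxima: Fortify → 8, Screen → 7; minimax = 7.
4 ≠ 7, so there is no saddle point; optimal play is mixed.
Let the attacker play Land with probability p. Expected payoff against Fortify: 4p + 8(1−p) = −4p + 8; against Screen: 7p + (-2)(1−p) = 9p − 2.
Setting these equal: −4p + 8 = 9p − 2 ⇒ −13p = -10 ⇒ p = 10/13, and the value is (-4)·(10/13) + 8 = 64/13.
For the defender: with q = P(Fortify), equating Land's and Sea's payoffs gives −3q + 7 = 10q − 2 ⇒ q = 9/13.

9/13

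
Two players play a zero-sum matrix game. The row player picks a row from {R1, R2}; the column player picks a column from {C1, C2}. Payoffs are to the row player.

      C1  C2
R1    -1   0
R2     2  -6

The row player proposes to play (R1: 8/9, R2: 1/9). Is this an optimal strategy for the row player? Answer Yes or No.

Against C1 this mix gives (8/9)·(-1) + (1/9)·2 = -2/3.
Against C2 this mix gives (8/9)·0 + (1/9)·(-6) = -2/3.
All of the column player's active replies (C1, C2) yield -2/3, and no column does worse for the row player. The mix makes the column player indifferent and guarantees -2/3, so it is optimal.

Yes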